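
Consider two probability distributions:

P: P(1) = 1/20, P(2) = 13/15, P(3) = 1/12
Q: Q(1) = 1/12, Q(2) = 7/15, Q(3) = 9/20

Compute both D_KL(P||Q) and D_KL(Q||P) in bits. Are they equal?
D_KL(P||Q) = 0.5344 bits, D_KL(Q||P) = 0.7395 bits. No, they are not equal.

D_KL(P||Q) = Σ P(x) log₂(P(x)/Q(x))

Computing term by term:
  P(1)·log₂(P(1)/Q(1)) = (1/20)·log₂((1/20)/(1/12)) = -0.03685
  P(2)·log₂(P(2)/Q(2)) = (13/15)·log₂((13/15)/(7/15)) = 0.77401
  P(3)·log₂(P(3)/Q(3)) = (1/12)·log₂((1/12)/(9/20)) = -0.20275

D_KL(P||Q) = -0.03685 + 0.77401 - 0.20275 = 0.53441 ≈ 0.5344 bits

D_KL(Q||P) = Σ Q(x) log₂(Q(x)/P(x))

Computing term by term:
  Q(1)·log₂(Q(1)/P(1)) = (1/12)·log₂((1/12)/(1/20)) = 0.06141
  Q(2)·log₂(Q(2)/P(2)) = (7/15)·log₂((7/15)/(13/15)) = -0.41677
  Q(3)·log₂(Q(3)/P(3)) = (9/20)·log₂((9/20)/(1/12)) = 1.09483

D_KL(Q||P) = 0.06141 - 0.41677 + 1.09483 = 0.73947 ≈ 0.7395 bits

These are NOT equal (difference: 0.2051 bits). KL divergence is asymmetric: D_KL(P||Q) ≠ D_KL(Q||P) in general.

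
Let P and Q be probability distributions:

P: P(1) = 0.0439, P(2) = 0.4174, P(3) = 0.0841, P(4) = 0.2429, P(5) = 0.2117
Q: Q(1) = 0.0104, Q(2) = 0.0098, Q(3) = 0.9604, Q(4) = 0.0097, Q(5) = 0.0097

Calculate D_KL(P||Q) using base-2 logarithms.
4.1251 bits

D_KL(P||Q) = Σ P(x) log₂(P(x)/Q(x))

Computing term by term:
  P(1)·log₂(P(1)/Q(1)) = 0.0439·log₂(0.0439/0.0104) = 0.09121
  P(2)·log₂(P(2)/Q(2)) = 0.4174·log₂(0.4174/0.0098) = 2.25918
  P(3)·log₂(P(3)/Q(3)) = 0.0841·log₂(0.0841/0.9604) = -0.29548
  P(4)·log₂(P(4)/Q(4)) = 0.2429·log₂(0.2429/0.0097) = 1.12857
  P(5)·log₂(P(5)/Q(5)) = 0.2117·log₂(0.2117/0.0097) = 0.94162

D_KL(P||Q) = 0.09121 + 2.25918 - 0.29548 + 1.12857 + 0.94162 = 4.12510 ≈ 4.1251 bits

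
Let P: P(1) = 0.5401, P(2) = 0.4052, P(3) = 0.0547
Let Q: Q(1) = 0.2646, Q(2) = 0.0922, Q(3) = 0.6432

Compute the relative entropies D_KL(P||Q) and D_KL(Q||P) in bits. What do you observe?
D_KL(P||Q) = 1.2269 bits, D_KL(Q||P) = 1.8177 bits. The two directions give different values (D_KL(Q||P) exceeds D_KL(P||Q) by 0.5908 bits): KL divergence is asymmetric.

D_KL(P||Q) = Σ P(x) log₂(P(x)/Q(x))

Computing term by term:
  P(1)·log₂(P(1)/Q(1)) = 0.5401·log₂(0.5401/0.2646) = 0.55599
  P(2)·log₂(P(2)/Q(2)) = 0.4052·log₂(0.4052/0.0922) = 0.86542
  P(3)·log₂(P(3)/Q(3)) = 0.0547·log₂(0.0547/0.6432) = -0.19449

D_KL(P||Q) = 0.55599 + 0.86542 - 0.19449 = 1.22692 ≈ 1.2269 bits

D_KL(Q||P) = Σ Q(x) log₂(Q(x)/P(x))

Computing term by term:
  Q(1)·log₂(Q(1)/P(1)) = 0.2646·log₂(0.2646/0.5401) = -0.27238
  Q(2)·log₂(Q(2)/P(2)) = 0.0922·log₂(0.0922/0.4052) = -0.19692
  Q(3)·log₂(Q(3)/P(3)) = 0.6432·log₂(0.6432/0.0547) = 2.28700

D_KL(Q||P) = -0.27238 - 0.19692 + 2.28700 = 1.81770 ≈ 1.8177 bits

These are NOT equal (difference: 0.5908 bits). KL divergence is asymmetric: D_KL(P||Q) ≠ D_KL(Q||P) in general.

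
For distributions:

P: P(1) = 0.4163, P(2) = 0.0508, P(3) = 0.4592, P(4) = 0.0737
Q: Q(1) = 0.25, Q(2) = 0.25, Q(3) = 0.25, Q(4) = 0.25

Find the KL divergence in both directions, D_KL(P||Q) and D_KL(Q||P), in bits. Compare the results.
D_KL(P||Q) = 0.4624 bits, D_KL(Q||P) = 0.6121 bits. D_KL(Q||P) is larger than D_KL(P||Q) by 0.1497 bits; the two directions differ.

D_KL(P||Q) = Σ P(x) log₂(P(x)/Q(x))

Computing term by term:
  P(1)·log₂(P(1)/Q(1)) = 0.4163·log₂(0.4163/0.25) = 0.30627
  P(2)·log₂(P(2)/Q(2)) = 0.0508·log₂(0.0508/0.25) = -0.11679
  P(3)·log₂(P(3)/Q(3)) = 0.4592·log₂(0.4592/0.25) = 0.40281
  P(4)·log₂(P(4)/Q(4)) = 0.0737·log₂(0.0737/0.25) = -0.12987

D_KL(P||Q) = 0.30627 - 0.11679 + 0.40281 - 0.12987 = 0.46242 ≈ 0.4624 bits

D_KL(Q||P) = Σ Q(x) log₂(Q(x)/P(x))

Computing term by term:
  Q(1)·log₂(Q(1)/P(1)) = 0.25·log₂(0.25/0.4163) = -0.18392
  Q(2)·log₂(Q(2)/P(2)) = 0.25·log₂(0.25/0.0508) = 0.57476
  Q(3)·log₂(Q(3)/P(3)) = 0.25·log₂(0.25/0.4592) = -0.21930
  Q(4)·log₂(Q(4)/P(4)) = 0.25·log₂(0.25/0.0737) = 0.44055

D_KL(Q||P) = -0.18392 + 0.57476 - 0.21930 + 0.44055 = 0.61209 ≈ 0.6121 bits

These are NOT equal (difference: 0.1497 bits). KL divergence is asymmetric: D_KL(P||Q) ≠ D_KL(Q||P) in general.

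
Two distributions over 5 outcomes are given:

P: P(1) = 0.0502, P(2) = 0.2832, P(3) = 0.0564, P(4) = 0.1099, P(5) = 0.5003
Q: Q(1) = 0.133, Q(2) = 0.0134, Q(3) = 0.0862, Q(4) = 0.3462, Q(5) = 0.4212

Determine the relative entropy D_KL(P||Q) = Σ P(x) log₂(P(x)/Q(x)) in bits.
1.0837 bits

D_KL(P||Q) = Σ P(x) log₂(P(x)/Q(x))

Computing term by term:
  P(1)·log₂(P(1)/Q(1)) = 0.0502·log₂(0.0502/0.133) = -0.07056
  P(2)·log₂(P(2)/Q(2)) = 0.2832·log₂(0.2832/0.0134) = 1.24651
  P(3)·log₂(P(3)/Q(3)) = 0.0564·log₂(0.0564/0.0862) = -0.03452
  P(4)·log₂(P(4)/Q(4)) = 0.1099·log₂(0.1099/0.3462) = -0.18193
  P(5)·log₂(P(5)/Q(5)) = 0.5003·log₂(0.5003/0.4212) = 0.12422

D_KL(P||Q) = -0.07056 + 1.24651 - 0.03452 - 0.18193 + 0.12422 = 1.08372 ≈ 1.0837 bits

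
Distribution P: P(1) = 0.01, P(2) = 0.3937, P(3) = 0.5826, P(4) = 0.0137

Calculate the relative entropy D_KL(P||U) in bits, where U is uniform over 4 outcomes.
0.8652 bits

U(i) = 1/4 for all i

D_KL(P||U) = Σ P(x) log₂(P(x) / (1/4))
           = Σ P(x) log₂(P(x)) + log₂(4)
           = log₂(4) - H(P)

H(P) = -Σ P(x) log₂(P(x)):
  -P(1)·log₂(P(1)) = -(0.01)·log₂(0.01) = 0.06644
  -P(2)·log₂(P(2)) = -(0.3937)·log₂(0.3937) = 0.52946
  -P(3)·log₂(P(3)) = -(0.5826)·log₂(0.5826) = 0.45409
  -P(4)·log₂(P(4)) = -(0.0137)·log₂(0.0137) = 0.08480
H(P) = 0.06644 + 0.52946 + 0.45409 + 0.08480 = 1.13479 bits

log₂(4) = 2.00000 bits

D_KL(P||U) = 2.00000 - 1.13479 = 0.86521 ≈ 0.8652 bits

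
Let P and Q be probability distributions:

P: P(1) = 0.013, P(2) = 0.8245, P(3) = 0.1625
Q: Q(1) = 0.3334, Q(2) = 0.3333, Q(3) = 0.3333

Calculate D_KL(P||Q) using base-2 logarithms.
0.8481 bits

D_KL(P||Q) = Σ P(x) log₂(P(x)/Q(x))

Computing term by term:
  P(1)·log₂(P(1)/Q(1)) = 0.013·log₂(0.013/0.3334) = -0.06085
  P(2)·log₂(P(2)/Q(2)) = 0.8245·log₂(0.8245/0.3333) = 1.07737
  P(3)·log₂(P(3)/Q(3)) = 0.1625·log₂(0.1625/0.3333) = -0.16841

D_KL(P||Q) = -0.06085 + 1.07737 - 0.16841 = 0.84811 ≈ 0.8481 bits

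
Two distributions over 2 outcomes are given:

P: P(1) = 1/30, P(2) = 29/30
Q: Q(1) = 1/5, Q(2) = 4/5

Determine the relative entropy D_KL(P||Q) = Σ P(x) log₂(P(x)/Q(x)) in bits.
0.1778 bits

D_KL(P||Q) = Σ P(x) log₂(P(x)/Q(x))

Computing term by term:
  P(1)·log₂(P(1)/Q(1)) = (1/30)·log₂((1/30)/(1/5)) = -0.08617
  P(2)·log₂(P(2)/Q(2)) = (29/30)·log₂((29/30)/(4/5)) = 0.26392

D_KL(P||Q) = -0.08617 + 0.26392 = 0.17775 ≈ 0.1778 bits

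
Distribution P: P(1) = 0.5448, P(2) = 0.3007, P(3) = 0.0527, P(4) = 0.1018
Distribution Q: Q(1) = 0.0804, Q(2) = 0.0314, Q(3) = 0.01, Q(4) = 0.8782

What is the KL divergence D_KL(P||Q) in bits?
2.2939 bits

D_KL(P||Q) = Σ P(x) log₂(P(x)/Q(x))

Computing term by term:
  P(1)·log₂(P(1)/Q(1)) = 0.5448·log₂(0.5448/0.0804) = 1.50390
  P(2)·log₂(P(2)/Q(2)) = 0.3007·log₂(0.3007/0.0314) = 0.98013
  P(3)·log₂(P(3)/Q(3)) = 0.0527·log₂(0.0527/0.01) = 0.12636
  P(4)·log₂(P(4)/Q(4)) = 0.1018·log₂(0.1018/0.8782) = -0.31648

D_KL(P||Q) = 1.50390 + 0.98013 + 0.12636 - 0.31648 = 2.29391 ≈ 2.2939 bits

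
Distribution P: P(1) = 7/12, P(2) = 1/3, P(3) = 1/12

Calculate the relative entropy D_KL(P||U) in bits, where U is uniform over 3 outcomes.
0.3043 bits

U(i) = 1/3 for all i

D_KL(P||U) = Σ P(x) log₂(P(x) / (1/3))
           = Σ P(x) log₂(P(x)) + log₂(3)
           = log₂(3) - H(P)

H(P) = -Σ P(x) log₂(P(x)):
  -P(1)·log₂(P(1)) = -(7/12)·log₂(7/12) = 0.45360
  -P(2)·log₂(P(2)) = -(1/3)·log₂(1/3) = 0.52832
  -P(3)·log₂(P(3)) = -(1/12)·log₂(1/12) = 0.29875
H(P) = 0.45360 + 0.52832 + 0.29875 = 1.28067 bits

log₂(3) = 1.58496 bits

D_KL(P||U) = 1.58496 - 1.28067 = 0.30429 ≈ 0.3043 bits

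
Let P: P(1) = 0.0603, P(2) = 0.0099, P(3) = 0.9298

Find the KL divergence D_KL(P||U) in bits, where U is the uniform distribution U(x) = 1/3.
1.1771 bits

U(i) = 1/3 for all i

D_KL(P||U) = Σ P(x) log₂(P(x) / (1/3))
           = Σ P(x) log₂(P(x)) + log₂(3)
           = log₂(3) - H(P)

H(P) = -Σ P(x) log₂(P(x)):
  -P(1)·log₂(P(1)) = -(0.0603)·log₂(0.0603) = 0.24432
  -P(2)·log₂(P(2)) = -(0.0099)·log₂(0.0099) = 0.06592
  -P(3)·log₂(P(3)) = -(0.9298)·log₂(0.9298) = 0.09764
H(P) = 0.24432 + 0.06592 + 0.09764 = 0.40788 bits

log₂(3) = 1.58496 bits

D_KL(P||U) = 1.58496 - 0.40788 = 1.17708 ≈ 1.1771 bits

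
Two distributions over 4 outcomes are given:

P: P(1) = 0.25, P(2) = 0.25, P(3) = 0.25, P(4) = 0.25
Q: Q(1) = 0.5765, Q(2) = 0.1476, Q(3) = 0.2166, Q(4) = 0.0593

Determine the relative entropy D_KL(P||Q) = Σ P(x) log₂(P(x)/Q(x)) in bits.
0.4594 bits

D_KL(P||Q) = Σ P(x) log₂(P(x)/Q(x))

Computing term by term:
  P(1)·log₂(P(1)/Q(1)) = 0.25·log₂(0.25/0.5765) = -0.30135
  P(2)·log₂(P(2)/Q(2)) = 0.25·log₂(0.25/0.1476) = 0.19006
  P(3)·log₂(P(3)/Q(3)) = 0.25·log₂(0.25/0.2166) = 0.05172
  P(4)·log₂(P(4)/Q(4)) = 0.25·log₂(0.25/0.0593) = 0.51896

D_KL(P||Q) = -0.30135 + 0.19006 + 0.05172 + 0.51896 = 0.45939 ≈ 0.4594 bits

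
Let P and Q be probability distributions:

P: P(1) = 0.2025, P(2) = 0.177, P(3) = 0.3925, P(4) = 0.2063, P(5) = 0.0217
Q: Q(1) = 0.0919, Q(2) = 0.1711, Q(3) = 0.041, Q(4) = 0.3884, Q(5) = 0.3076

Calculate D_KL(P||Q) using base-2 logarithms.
1.2473 bits

D_KL(P||Q) = Σ P(x) log₂(P(x)/Q(x))

Computing term by term:
  P(1)·log₂(P(1)/Q(1)) = 0.2025·log₂(0.2025/0.0919) = 0.23081
  P(2)·log₂(P(2)/Q(2)) = 0.177·log₂(0.177/0.1711) = 0.00866
  P(3)·log₂(P(3)/Q(3)) = 0.3925·log₂(0.3925/0.041) = 1.27916
  P(4)·log₂(P(4)/Q(4)) = 0.2063·log₂(0.2063/0.3884) = -0.18831
  P(5)·log₂(P(5)/Q(5)) = 0.0217·log₂(0.0217/0.3076) = -0.08301

D_KL(P||Q) = 0.23081 + 0.00866 + 1.27916 - 0.18831 - 0.08301 = 1.24731 ≈ 1.2473 bits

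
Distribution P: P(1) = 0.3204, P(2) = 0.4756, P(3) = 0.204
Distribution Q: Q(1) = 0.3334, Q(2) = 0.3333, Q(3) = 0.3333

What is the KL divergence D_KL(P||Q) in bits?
0.0811 bits

D_KL(P||Q) = Σ P(x) log₂(P(x)/Q(x))

Computing term by term:
  P(1)·log₂(P(1)/Q(1)) = 0.3204·log₂(0.3204/0.3334) = -0.01838
  P(2)·log₂(P(2)/Q(2)) = 0.4756·log₂(0.4756/0.3333) = 0.24395
  P(3)·log₂(P(3)/Q(3)) = 0.204·log₂(0.204/0.3333) = -0.14448

D_KL(P||Q) = -0.01838 + 0.24395 - 0.14448 = 0.08109 ≈ 0.0811 bits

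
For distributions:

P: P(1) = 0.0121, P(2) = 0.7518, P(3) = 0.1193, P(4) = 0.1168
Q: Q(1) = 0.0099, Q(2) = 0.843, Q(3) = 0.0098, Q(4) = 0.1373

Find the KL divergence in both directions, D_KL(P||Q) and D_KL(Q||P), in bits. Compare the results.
D_KL(P||Q) = 0.2822 bits, D_KL(Q||P) = 0.1331 bits. D_KL(P||Q) is larger than D_KL(Q||P) by 0.1491 bits; the two directions differ.

D_KL(P||Q) = Σ P(x) log₂(P(x)/Q(x))

Computing term by term:
  P(1)·log₂(P(1)/Q(1)) = 0.0121·log₂(0.0121/0.0099) = 0.00350
  P(2)·log₂(P(2)/Q(2)) = 0.7518·log₂(0.7518/0.843) = -0.12419
  P(3)·log₂(P(3)/Q(3)) = 0.1193·log₂(0.1193/0.0098) = 0.43016
  P(4)·log₂(P(4)/Q(4)) = 0.1168·log₂(0.1168/0.1373) = -0.02725

D_KL(P||Q) = 0.00350 - 0.12419 + 0.43016 - 0.02725 = 0.28222 ≈ 0.2822 bits

D_KL(Q||P) = Σ Q(x) log₂(Q(x)/P(x))

Computing term by term:
  Q(1)·log₂(Q(1)/P(1)) = 0.0099·log₂(0.0099/0.0121) = -0.00287
  Q(2)·log₂(Q(2)/P(2)) = 0.843·log₂(0.843/0.7518) = 0.13925
  Q(3)·log₂(Q(3)/P(3)) = 0.0098·log₂(0.0098/0.1193) = -0.03534
  Q(4)·log₂(Q(4)/P(4)) = 0.1373·log₂(0.1373/0.1168) = 0.03203

D_KL(Q||P) = -0.00287 + 0.13925 - 0.03534 + 0.03203 = 0.13307 ≈ 0.1331 bits

These are NOT equal (difference: 0.1491 bits). KL divergence is asymmetric: D_KL(P||Q) ≠ D_KL(Q||P) in general.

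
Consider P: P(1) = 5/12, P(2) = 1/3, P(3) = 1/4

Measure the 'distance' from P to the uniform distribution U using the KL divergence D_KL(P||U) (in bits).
0.0304 bits

U(i) = 1/3 for all i

D_KL(P||U) = Σ P(x) log₂(P(x) / (1/3))
           = Σ P(x) log₂(P(x)) + log₂(3)
           = log₂(3) - H(P)

H(P) = -Σ P(x) log₂(P(x)):
  -P(1)·log₂(P(1)) = -(5/12)·log₂(5/12) = 0.52626
  -P(2)·log₂(P(2)) = -(1/3)·log₂(1/3) = 0.52832
  -P(3)·log₂(P(3)) = -(1/4)·log₂(1/4) = 0.50000
H(P) = 0.52626 + 0.52832 + 0.50000 = 1.55458 bits

log₂(3) = 1.58496 bits

D_KL(P||U) = 1.58496 - 1.55458 = 0.03038 ≈ 0.0304 bits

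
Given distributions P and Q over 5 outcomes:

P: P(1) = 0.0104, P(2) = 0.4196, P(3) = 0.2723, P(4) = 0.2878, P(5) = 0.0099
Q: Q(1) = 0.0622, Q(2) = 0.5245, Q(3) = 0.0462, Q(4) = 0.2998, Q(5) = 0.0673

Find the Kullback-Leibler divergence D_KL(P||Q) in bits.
0.4906 bits

D_KL(P||Q) = Σ P(x) log₂(P(x)/Q(x))

Computing term by term:
  P(1)·log₂(P(1)/Q(1)) = 0.0104·log₂(0.0104/0.0622) = -0.02684
  P(2)·log₂(P(2)/Q(2)) = 0.4196·log₂(0.4196/0.5245) = -0.13508
  P(3)·log₂(P(3)/Q(3)) = 0.2723·log₂(0.2723/0.0462) = 0.69688
  P(4)·log₂(P(4)/Q(4)) = 0.2878·log₂(0.2878/0.2998) = -0.01696
  P(5)·log₂(P(5)/Q(5)) = 0.0099·log₂(0.0099/0.0673) = -0.02737

D_KL(P||Q) = -0.02684 - 0.13508 + 0.69688 - 0.01696 - 0.02737 = 0.49063 ≈ 0.4906 bits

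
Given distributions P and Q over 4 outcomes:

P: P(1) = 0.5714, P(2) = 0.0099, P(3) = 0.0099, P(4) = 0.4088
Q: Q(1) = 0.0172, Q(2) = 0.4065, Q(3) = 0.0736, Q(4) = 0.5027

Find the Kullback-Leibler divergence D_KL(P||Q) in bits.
2.6842 bits

D_KL(P||Q) = Σ P(x) log₂(P(x)/Q(x))

Computing term by term:
  P(1)·log₂(P(1)/Q(1)) = 0.5714·log₂(0.5714/0.0172) = 2.88787
  P(2)·log₂(P(2)/Q(2)) = 0.0099·log₂(0.0099/0.4065) = -0.05306
  P(3)·log₂(P(3)/Q(3)) = 0.0099·log₂(0.0099/0.0736) = -0.02865
  P(4)·log₂(P(4)/Q(4)) = 0.4088·log₂(0.4088/0.5027) = -0.12195

D_KL(P||Q) = 2.88787 - 0.05306 - 0.02865 - 0.12195 = 2.68421 ≈ 2.6842 bits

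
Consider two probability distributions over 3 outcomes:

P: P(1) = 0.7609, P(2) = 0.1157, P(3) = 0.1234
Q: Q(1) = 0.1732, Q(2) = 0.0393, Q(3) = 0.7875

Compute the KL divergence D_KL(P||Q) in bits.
1.4750 bits

D_KL(P||Q) = Σ P(x) log₂(P(x)/Q(x))

Computing term by term:
  P(1)·log₂(P(1)/Q(1)) = 0.7609·log₂(0.7609/0.1732) = 1.62473
  P(2)·log₂(P(2)/Q(2)) = 0.1157·log₂(0.1157/0.0393) = 0.18024
  P(3)·log₂(P(3)/Q(3)) = 0.1234·log₂(0.1234/0.7875) = -0.32996

D_KL(P||Q) = 1.62473 + 0.18024 - 0.32996 = 1.47501 ≈ 1.4750 bits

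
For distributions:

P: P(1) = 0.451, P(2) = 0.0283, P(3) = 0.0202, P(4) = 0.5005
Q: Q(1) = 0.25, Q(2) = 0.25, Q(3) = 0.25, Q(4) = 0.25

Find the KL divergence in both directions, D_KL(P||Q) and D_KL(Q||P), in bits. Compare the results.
D_KL(P||Q) = 0.7228 bits, D_KL(Q||P) = 1.2300 bits. D_KL(Q||P) is larger than D_KL(P||Q) by 0.5072 bits; the two directions differ.

D_KL(P||Q) = Σ P(x) log₂(P(x)/Q(x))

Computing term by term:
  P(1)·log₂(P(1)/Q(1)) = 0.451·log₂(0.451/0.25) = 0.38389
  P(2)·log₂(P(2)/Q(2)) = 0.0283·log₂(0.0283/0.25) = -0.08895
  P(3)·log₂(P(3)/Q(3)) = 0.0202·log₂(0.0202/0.25) = -0.07332
  P(4)·log₂(P(4)/Q(4)) = 0.5005·log₂(0.5005/0.25) = 0.50122

D_KL(P||Q) = 0.38389 - 0.08895 - 0.07332 + 0.50122 = 0.72284 ≈ 0.7228 bits

D_KL(Q||P) = Σ Q(x) log₂(Q(x)/P(x))

Computing term by term:
  Q(1)·log₂(Q(1)/P(1)) = 0.25·log₂(0.25/0.451) = -0.21280
  Q(2)·log₂(Q(2)/P(2)) = 0.25·log₂(0.25/0.0283) = 0.78576
  Q(3)·log₂(Q(3)/P(3)) = 0.25·log₂(0.25/0.0202) = 0.90738
  Q(4)·log₂(Q(4)/P(4)) = 0.25·log₂(0.25/0.5005) = -0.25036

D_KL(Q||P) = -0.21280 + 0.78576 + 0.90738 - 0.25036 = 1.22998 ≈ 1.2300 bits

These are NOT equal (difference: 0.5072 bits). KL divergence is asymmetric: D_KL(P||Q) ≠ D_KL(Q||P) in general.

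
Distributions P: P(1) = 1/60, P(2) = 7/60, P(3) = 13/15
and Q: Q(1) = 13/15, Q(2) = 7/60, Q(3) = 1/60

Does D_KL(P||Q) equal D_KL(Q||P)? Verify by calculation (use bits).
D_KL(P||Q) = 4.8454 bits, D_KL(Q||P) = 4.8454 bits. Yes — for this pair D_KL(P||Q) = D_KL(Q||P).

D_KL(P||Q) = Σ P(x) log₂(P(x)/Q(x))

Computing term by term:
  P(1)·log₂(P(1)/Q(1)) = (1/60)·log₂((1/60)/(13/15)) = -0.09501
  P(2)·log₂(P(2)/Q(2)) = (7/60)·log₂((7/60)/(7/60)) = 0.00000
  P(3)·log₂(P(3)/Q(3)) = (13/15)·log₂((13/15)/(1/60)) = 4.94038

D_KL(P||Q) = -0.09501 + 0.00000 + 4.94038 = 4.84537 ≈ 4.8454 bits

D_KL(Q||P) = Σ Q(x) log₂(Q(x)/P(x))

Computing term by term:
  Q(1)·log₂(Q(1)/P(1)) = (13/15)·log₂((13/15)/(1/60)) = 4.94038
  Q(2)·log₂(Q(2)/P(2)) = (7/60)·log₂((7/60)/(7/60)) = 0.00000
  Q(3)·log₂(Q(3)/P(3)) = (1/60)·log₂((1/60)/(13/15)) = -0.09501

D_KL(Q||P) = 4.94038 + 0.00000 - 0.09501 = 4.84537 ≈ 4.8454 bits

These ARE equal here. Q is P with outcomes relabeled (Q(1) = P(3), Q(3) = P(1)) by a relabeling that is its own inverse, so the two sums contain exactly the same terms in a different order. This is a special case — KL divergence is not symmetric in general: D_KL(P||Q) ≠ D_KL(Q||P) for most P, Q.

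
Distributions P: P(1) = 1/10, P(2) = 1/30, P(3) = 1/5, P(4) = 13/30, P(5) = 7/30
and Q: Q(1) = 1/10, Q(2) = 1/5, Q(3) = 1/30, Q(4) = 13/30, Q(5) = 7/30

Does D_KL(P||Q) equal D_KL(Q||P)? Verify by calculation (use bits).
D_KL(P||Q) = 0.4308 bits, D_KL(Q||P) = 0.4308 bits. Yes — for this pair D_KL(P||Q) = D_KL(Q||P).

D_KL(P||Q) = Σ P(x) log₂(P(x)/Q(x))

Computing term by term:
  P(1)·log₂(P(1)/Q(1)) = (1/10)·log₂((1/10)/(1/10)) = 0.00000
  P(2)·log₂(P(2)/Q(2)) = (1/30)·log₂((1/30)/(1/5)) = -0.08617
  P(3)·log₂(P(3)/Q(3)) = (1/5)·log₂((1/5)/(1/30)) = 0.51699
  P(4)·log₂(P(4)/Q(4)) = (13/30)·log₂((13/30)/(13/30)) = 0.00000
  P(5)·log₂(P(5)/Q(5)) = (7/30)·log₂((7/30)/(7/30)) = 0.00000

D_KL(P||Q) = 0.00000 - 0.08617 + 0.51699 + 0.00000 + 0.00000 = 0.43082 ≈ 0.4308 bits

D_KL(Q||P) = Σ Q(x) log₂(Q(x)/P(x))

Computing term by term:
  Q(1)·log₂(Q(1)/P(1)) = (1/10)·log₂((1/10)/(1/10)) = 0.00000
  Q(2)·log₂(Q(2)/P(2)) = (1/5)·log₂((1/5)/(1/30)) = 0.51699
  Q(3)·log₂(Q(3)/P(3)) = (1/30)·log₂((1/30)/(1/5)) = -0.08617
  Q(4)·log₂(Q(4)/P(4)) = (13/30)·log₂((13/30)/(13/30)) = 0.00000
  Q(5)·log₂(Q(5)/P(5)) = (7/30)·log₂((7/30)/(7/30)) = 0.00000

D_KL(Q||P) = 0.00000 + 0.51699 - 0.08617 + 0.00000 + 0.00000 = 0.43082 ≈ 0.4308 bits

These ARE equal here. Q is P with outcomes relabeled (Q(2) = P(3), Q(3) = P(2)) by a relabeling that is its own inverse, so the two sums contain exactly the same terms in a different order. This is a special case — KL divergence is not symmetric in general: D_KL(P||Q) ≠ D_KL(Q||P) for most P, Q.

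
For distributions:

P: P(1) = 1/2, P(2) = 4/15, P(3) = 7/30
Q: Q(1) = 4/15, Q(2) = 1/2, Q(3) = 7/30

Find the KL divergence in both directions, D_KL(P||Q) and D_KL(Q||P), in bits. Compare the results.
D_KL(P||Q) = 0.2116 bits, D_KL(Q||P) = 0.2116 bits. The two directions give exactly the same value for this pair.

D_KL(P||Q) = Σ P(x) log₂(P(x)/Q(x))

Computing term by term:
  P(1)·log₂(P(1)/Q(1)) = (1/2)·log₂((1/2)/(4/15)) = 0.45345
  P(2)·log₂(P(2)/Q(2)) = (4/15)·log₂((4/15)/(1/2)) = -0.24184
  P(3)·log₂(P(3)/Q(3)) = (7/30)·log₂((7/30)/(7/30)) = 0.00000

D_KL(P||Q) = 0.45345 - 0.24184 + 0.00000 = 0.21161 ≈ 0.2116 bits

D_KL(Q||P) = Σ Q(x) log₂(Q(x)/P(x))

Computing term by term:
  Q(1)·log₂(Q(1)/P(1)) = (4/15)·log₂((4/15)/(1/2)) = -0.24184
  Q(2)·log₂(Q(2)/P(2)) = (1/2)·log₂((1/2)/(4/15)) = 0.45345
  Q(3)·log₂(Q(3)/P(3)) = (7/30)·log₂((7/30)/(7/30)) = 0.00000

D_KL(Q||P) = -0.24184 + 0.45345 + 0.00000 = 0.21161 ≈ 0.2116 bits

These ARE equal here. Q is P with outcomes relabeled (Q(1) = P(2), Q(2) = P(1)) by a relabeling that is its own inverse, so the two sums contain exactly the same terms in a different order. This is a special case — KL divergence is not symmetric in general: D_KL(P||Q) ≠ D_KL(Q||P) for most P, Q.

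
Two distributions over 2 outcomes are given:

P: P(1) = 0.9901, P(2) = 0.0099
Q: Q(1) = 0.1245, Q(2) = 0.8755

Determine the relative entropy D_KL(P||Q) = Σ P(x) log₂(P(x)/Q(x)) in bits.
2.8978 bits

D_KL(P||Q) = Σ P(x) log₂(P(x)/Q(x))

Computing term by term:
  P(1)·log₂(P(1)/Q(1)) = 0.9901·log₂(0.9901/0.1245) = 2.96181
  P(2)·log₂(P(2)/Q(2)) = 0.0099·log₂(0.0099/0.8755) = -0.06402

D_KL(P||Q) = 2.96181 - 0.06402 = 2.89779 ≈ 2.8978 bits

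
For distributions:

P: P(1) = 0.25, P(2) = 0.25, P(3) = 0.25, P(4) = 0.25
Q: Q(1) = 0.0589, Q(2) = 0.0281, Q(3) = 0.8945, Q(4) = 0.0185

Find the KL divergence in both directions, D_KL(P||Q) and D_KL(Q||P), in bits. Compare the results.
D_KL(P||Q) = 1.7890 bits, D_KL(Q||P) = 1.3642 bits. D_KL(P||Q) is larger than D_KL(Q||P) by 0.4248 bits; the two directions differ.

D_KL(P||Q) = Σ P(x) log₂(P(x)/Q(x))

Computing term by term:
  P(1)·log₂(P(1)/Q(1)) = 0.25·log₂(0.25/0.0589) = 0.52140
  P(2)·log₂(P(2)/Q(2)) = 0.25·log₂(0.25/0.0281) = 0.78832
  P(3)·log₂(P(3)/Q(3)) = 0.25·log₂(0.25/0.8945) = -0.45979
  P(4)·log₂(P(4)/Q(4)) = 0.25·log₂(0.25/0.0185) = 0.93908

D_KL(P||Q) = 0.52140 + 0.78832 - 0.45979 + 0.93908 = 1.78901 ≈ 1.7890 bits

D_KL(Q||P) = Σ Q(x) log₂(Q(x)/P(x))

Computing term by term:
  Q(1)·log₂(Q(1)/P(1)) = 0.0589·log₂(0.0589/0.25) = -0.12284
  Q(2)·log₂(Q(2)/P(2)) = 0.0281·log₂(0.0281/0.25) = -0.08861
  Q(3)·log₂(Q(3)/P(3)) = 0.8945·log₂(0.8945/0.25) = 1.64512
  Q(4)·log₂(Q(4)/P(4)) = 0.0185·log₂(0.0185/0.25) = -0.06949

D_KL(Q||P) = -0.12284 - 0.08861 + 1.64512 - 0.06949 = 1.36418 ≈ 1.3642 bits

These are NOT equal (difference: 0.4248 bits). KL divergence is asymmetric: D_KL(P||Q) ≠ D_KL(Q||P) in general.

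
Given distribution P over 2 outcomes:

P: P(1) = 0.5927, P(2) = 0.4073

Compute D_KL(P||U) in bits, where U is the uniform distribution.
0.0249 bits

U(i) = 1/2 for all i

D_KL(P||U) = Σ P(x) log₂(P(x) / (1/2))
           = Σ P(x) log₂(P(x)) + log₂(2)
           = log₂(2) - H(P)

H(P) = -Σ P(x) log₂(P(x)):
  -P(1)·log₂(P(1)) = -(0.5927)·log₂(0.5927) = 0.44727
  -P(2)·log₂(P(2)) = -(0.4073)·log₂(0.4073) = 0.52779
H(P) = 0.44727 + 0.52779 = 0.97506 bits

log₂(2) = 1.00000 bits

D_KL(P||U) = 1.00000 - 0.97506 = 0.02494 ≈ 0.0249 bits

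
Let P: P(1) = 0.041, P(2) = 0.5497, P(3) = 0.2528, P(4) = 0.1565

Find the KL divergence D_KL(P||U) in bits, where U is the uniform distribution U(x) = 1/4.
0.4162 bits

U(i) = 1/4 for all i

D_KL(P||U) = Σ P(x) log₂(P(x) / (1/4))
           = Σ P(x) log₂(P(x)) + log₂(4)
           = log₂(4) - H(P)

H(P) = -Σ P(x) log₂(P(x)):
  -P(1)·log₂(P(1)) = -(0.041)·log₂(0.041) = 0.18894
  -P(2)·log₂(P(2)) = -(0.5497)·log₂(0.5497) = 0.47455
  -P(3)·log₂(P(3)) = -(0.2528)·log₂(0.2528) = 0.50154
  -P(4)·log₂(P(4)) = -(0.1565)·log₂(0.1565) = 0.41876
H(P) = 0.18894 + 0.47455 + 0.50154 + 0.41876 = 1.58379 bits

log₂(4) = 2.00000 bits

D_KL(P||U) = 2.00000 - 1.58379 = 0.41621 ≈ 0.4162 bits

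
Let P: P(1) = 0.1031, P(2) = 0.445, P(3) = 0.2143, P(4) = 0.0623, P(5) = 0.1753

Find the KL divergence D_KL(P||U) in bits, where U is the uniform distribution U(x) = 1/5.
0.2981 bits

U(i) = 1/5 for all i

D_KL(P||U) = Σ P(x) log₂(P(x) / (1/5))
           = Σ P(x) log₂(P(x)) + log₂(5)
           = log₂(5) - H(P)

H(P) = -Σ P(x) log₂(P(x)):
  -P(1)·log₂(P(1)) = -(0.1031)·log₂(0.1031) = 0.33795
  -P(2)·log₂(P(2)) = -(0.445)·log₂(0.445) = 0.51981
  -P(3)·log₂(P(3)) = -(0.2143)·log₂(0.2143) = 0.47624
  -P(4)·log₂(P(4)) = -(0.0623)·log₂(0.0623) = 0.24949
  -P(5)·log₂(P(5)) = -(0.1753)·log₂(0.1753) = 0.44037
H(P) = 0.33795 + 0.51981 + 0.47624 + 0.24949 + 0.44037 = 2.02386 bits

log₂(5) = 2.32193 bits

D_KL(P||U) = 2.32193 - 2.02386 = 0.29807 ≈ 0.2981 bits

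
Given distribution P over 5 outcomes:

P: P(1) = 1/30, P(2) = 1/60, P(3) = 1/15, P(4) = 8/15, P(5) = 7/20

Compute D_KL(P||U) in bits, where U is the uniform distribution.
0.7857 bits

U(i) = 1/5 for all i

D_KL(P||U) = Σ P(x) log₂(P(x) / (1/5))
           = Σ P(x) log₂(P(x)) + log₂(5)
           = log₂(5) - H(P)

H(P) = -Σ P(x) log₂(P(x)):
  -P(1)·log₂(P(1)) = -(1/30)·log₂(1/30) = 0.16356
  -P(2)·log₂(P(2)) = -(1/60)·log₂(1/60) = 0.09845
  -P(3)·log₂(P(3)) = -(1/15)·log₂(1/15) = 0.26046
  -P(4)·log₂(P(4)) = -(8/15)·log₂(8/15) = 0.48367
  -P(5)·log₂(P(5)) = -(7/20)·log₂(7/20) = 0.53010
H(P) = 0.16356 + 0.09845 + 0.26046 + 0.48367 + 0.53010 = 1.53624 bits

log₂(5) = 2.32193 bits

D_KL(P||U) = 2.32193 - 1.53624 = 0.78569 ≈ 0.7857 bits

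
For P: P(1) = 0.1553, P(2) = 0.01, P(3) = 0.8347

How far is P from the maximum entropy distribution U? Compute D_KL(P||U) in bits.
0.8837 bits

U(i) = 1/3 for all i

D_KL(P||U) = Σ P(x) log₂(P(x) / (1/3))
           = Σ P(x) log₂(P(x)) + log₂(3)
           = log₂(3) - H(P)

H(P) = -Σ P(x) log₂(P(x)):
  -P(1)·log₂(P(1)) = -(0.1553)·log₂(0.1553) = 0.41727
  -P(2)·log₂(P(2)) = -(0.01)·log₂(0.01) = 0.06644
  -P(3)·log₂(P(3)) = -(0.8347)·log₂(0.8347) = 0.21758
H(P) = 0.41727 + 0.06644 + 0.21758 = 0.70129 bits

log₂(3) = 1.58496 bits

D_KL(P||U) = 1.58496 - 0.70129 = 0.88367 ≈ 0.8837 bits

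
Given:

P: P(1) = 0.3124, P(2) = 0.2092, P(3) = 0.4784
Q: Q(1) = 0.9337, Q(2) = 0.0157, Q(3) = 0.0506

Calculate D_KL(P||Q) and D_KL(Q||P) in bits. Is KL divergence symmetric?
D_KL(P||Q) = 1.8386 bits, D_KL(Q||P) = 1.2522 bits. No, KL divergence is not symmetric.

D_KL(P||Q) = Σ P(x) log₂(P(x)/Q(x))

Computing term by term:
  P(1)·log₂(P(1)/Q(1)) = 0.3124·log₂(0.3124/0.9337) = -0.49346
  P(2)·log₂(P(2)/Q(2)) = 0.2092·log₂(0.2092/0.0157) = 0.78158
  P(3)·log₂(P(3)/Q(3)) = 0.4784·log₂(0.4784/0.0506) = 1.55050

D_KL(P||Q) = -0.49346 + 0.78158 + 1.55050 = 1.83862 ≈ 1.8386 bits

D_KL(Q||P) = Σ Q(x) log₂(Q(x)/P(x))

Computing term by term:
  Q(1)·log₂(Q(1)/P(1)) = 0.9337·log₂(0.9337/0.3124) = 1.47484
  Q(2)·log₂(Q(2)/P(2)) = 0.0157·log₂(0.0157/0.2092) = -0.05866
  Q(3)·log₂(Q(3)/P(3)) = 0.0506·log₂(0.0506/0.4784) = -0.16400

D_KL(Q||P) = 1.47484 - 0.05866 - 0.16400 = 1.25218 ≈ 1.2522 bits

These are NOT equal (difference: 0.5864 bits). KL divergence is asymmetric: D_KL(P||Q) ≠ D_KL(Q||P) in general.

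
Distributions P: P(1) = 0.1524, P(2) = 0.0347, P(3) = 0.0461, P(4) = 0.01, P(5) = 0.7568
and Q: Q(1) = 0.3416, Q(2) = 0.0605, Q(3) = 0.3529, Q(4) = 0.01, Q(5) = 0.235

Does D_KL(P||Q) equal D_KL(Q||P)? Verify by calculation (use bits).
D_KL(P||Q) = 0.9363 bits, D_KL(Q||P) = 1.0861 bits. No — D_KL(P||Q) ≠ D_KL(Q||P) for this pair.

D_KL(P||Q) = Σ P(x) log₂(P(x)/Q(x))

Computing term by term:
  P(1)·log₂(P(1)/Q(1)) = 0.1524·log₂(0.1524/0.3416) = -0.17746
  P(2)·log₂(P(2)/Q(2)) = 0.0347·log₂(0.0347/0.0605) = -0.02783
  P(3)·log₂(P(3)/Q(3)) = 0.0461·log₂(0.0461/0.3529) = -0.13537
  P(4)·log₂(P(4)/Q(4)) = 0.01·log₂(0.01/0.01) = 0.00000
  P(5)·log₂(P(5)/Q(5)) = 0.7568·log₂(0.7568/0.235) = 1.27691

D_KL(P||Q) = -0.17746 - 0.02783 - 0.13537 + 0.00000 + 1.27691 = 0.93625 ≈ 0.9363 bits

D_KL(Q||P) = Σ Q(x) log₂(Q(x)/P(x))

Computing term by term:
  Q(1)·log₂(Q(1)/P(1)) = 0.3416·log₂(0.3416/0.1524) = 0.39777
  Q(2)·log₂(Q(2)/P(2)) = 0.0605·log₂(0.0605/0.0347) = 0.04852
  Q(3)·log₂(Q(3)/P(3)) = 0.3529·log₂(0.3529/0.0461) = 1.03626
  Q(4)·log₂(Q(4)/P(4)) = 0.01·log₂(0.01/0.01) = 0.00000
  Q(5)·log₂(Q(5)/P(5)) = 0.235·log₂(0.235/0.7568) = -0.39650

D_KL(Q||P) = 0.39777 + 0.04852 + 1.03626 + 0.00000 - 0.39650 = 1.08605 ≈ 1.0861 bits

These are NOT equal (difference: 0.1498 bits). KL divergence is asymmetric: D_KL(P||Q) ≠ D_KL(Q||P) in general.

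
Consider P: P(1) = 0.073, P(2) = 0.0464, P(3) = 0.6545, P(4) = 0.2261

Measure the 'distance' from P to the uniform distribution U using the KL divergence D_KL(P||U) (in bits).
0.6336 bits

U(i) = 1/4 for all i

D_KL(P||U) = Σ P(x) log₂(P(x) / (1/4))
           = Σ P(x) log₂(P(x)) + log₂(4)
           = log₂(4) - H(P)

H(P) = -Σ P(x) log₂(P(x)):
  -P(1)·log₂(P(1)) = -(0.073)·log₂(0.073) = 0.27565
  -P(2)·log₂(P(2)) = -(0.0464)·log₂(0.0464) = 0.20554
  -P(3)·log₂(P(3)) = -(0.6545)·log₂(0.6545) = 0.40025
  -P(4)·log₂(P(4)) = -(0.2261)·log₂(0.2261) = 0.48498
H(P) = 0.27565 + 0.20554 + 0.40025 + 0.48498 = 1.36642 bits

log₂(4) = 2.00000 bits

D_KL(P||U) = 2.00000 - 1.36642 = 0.63358 ≈ 0.6336 bits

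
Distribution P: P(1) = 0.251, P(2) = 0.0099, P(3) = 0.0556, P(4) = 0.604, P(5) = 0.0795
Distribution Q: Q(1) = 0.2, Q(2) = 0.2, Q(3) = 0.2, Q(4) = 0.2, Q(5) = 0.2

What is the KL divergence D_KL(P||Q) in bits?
0.7939 bits

D_KL(P||Q) = Σ P(x) log₂(P(x)/Q(x))

Computing term by term:
  P(1)·log₂(P(1)/Q(1)) = 0.251·log₂(0.251/0.2) = 0.08225
  P(2)·log₂(P(2)/Q(2)) = 0.0099·log₂(0.0099/0.2) = -0.04293
  P(3)·log₂(P(3)/Q(3)) = 0.0556·log₂(0.0556/0.2) = -0.10268
  P(4)·log₂(P(4)/Q(4)) = 0.604·log₂(0.604/0.2) = 0.96311
  P(5)·log₂(P(5)/Q(5)) = 0.0795·log₂(0.0795/0.2) = -0.10581

D_KL(P||Q) = 0.08225 - 0.04293 - 0.10268 + 0.96311 - 0.10581 = 0.79394 ≈ 0.7939 bits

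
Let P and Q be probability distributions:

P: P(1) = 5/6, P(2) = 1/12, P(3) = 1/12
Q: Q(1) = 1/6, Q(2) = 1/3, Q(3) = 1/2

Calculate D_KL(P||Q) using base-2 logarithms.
1.5529 bits

D_KL(P||Q) = Σ P(x) log₂(P(x)/Q(x))

Computing term by term:
  P(1)·log₂(P(1)/Q(1)) = (5/6)·log₂((5/6)/(1/6)) = 1.93494
  P(2)·log₂(P(2)/Q(2)) = (1/12)·log₂((1/12)/(1/3)) = -0.16667
  P(3)·log₂(P(3)/Q(3)) = (1/12)·log₂((1/12)/(1/2)) = -0.21541

D_KL(P||Q) = 1.93494 - 0.16667 - 0.21541 = 1.55286 ≈ 1.5529 bits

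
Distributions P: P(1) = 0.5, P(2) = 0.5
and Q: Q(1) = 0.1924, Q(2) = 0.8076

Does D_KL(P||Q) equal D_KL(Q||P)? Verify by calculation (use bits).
D_KL(P||Q) = 0.3431 bits, D_KL(Q||P) = 0.2935 bits. No — D_KL(P||Q) ≠ D_KL(Q||P) for this pair.

D_KL(P||Q) = Σ P(x) log₂(P(x)/Q(x))

Computing term by term:
  P(1)·log₂(P(1)/Q(1)) = 0.5·log₂(0.5/0.1924) = 0.68891
  P(2)·log₂(P(2)/Q(2)) = 0.5·log₂(0.5/0.8076) = -0.34586

D_KL(P||Q) = 0.68891 - 0.34586 = 0.34305 ≈ 0.3431 bits

D_KL(Q||P) = Σ Q(x) log₂(Q(x)/P(x))

Computing term by term:
  Q(1)·log₂(Q(1)/P(1)) = 0.1924·log₂(0.1924/0.5) = -0.26509
  Q(2)·log₂(Q(2)/P(2)) = 0.8076·log₂(0.8076/0.5) = 0.55863

D_KL(Q||P) = -0.26509 + 0.55863 = 0.29354 ≈ 0.2935 bits

These are NOT equal (difference: 0.0496 bits). KL divergence is asymmetric: D_KL(P||Q) ≠ D_KL(Q||P) in general.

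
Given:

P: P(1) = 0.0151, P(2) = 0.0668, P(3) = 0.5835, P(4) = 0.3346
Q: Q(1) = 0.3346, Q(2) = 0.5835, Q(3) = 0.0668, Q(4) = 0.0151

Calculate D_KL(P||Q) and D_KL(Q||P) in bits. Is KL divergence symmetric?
D_KL(P||Q) = 3.0437 bits, D_KL(Q||P) = 3.0437 bits. The two values coincide for this particular pair, but no — KL divergence is not symmetric in general.

D_KL(P||Q) = Σ P(x) log₂(P(x)/Q(x))

Computing term by term:
  P(1)·log₂(P(1)/Q(1)) = 0.0151·log₂(0.0151/0.3346) = -0.06749
  P(2)·log₂(P(2)/Q(2)) = 0.0668·log₂(0.0668/0.5835) = -0.20887
  P(3)·log₂(P(3)/Q(3)) = 0.5835·log₂(0.5835/0.0668) = 1.82450
  P(4)·log₂(P(4)/Q(4)) = 0.3346·log₂(0.3346/0.0151) = 1.49560

D_KL(P||Q) = -0.06749 - 0.20887 + 1.82450 + 1.49560 = 3.04374 ≈ 3.0437 bits

D_KL(Q||P) = Σ Q(x) log₂(Q(x)/P(x))

Computing term by term:
  Q(1)·log₂(Q(1)/P(1)) = 0.3346·log₂(0.3346/0.0151) = 1.49560
  Q(2)·log₂(Q(2)/P(2)) = 0.5835·log₂(0.5835/0.0668) = 1.82450
  Q(3)·log₂(Q(3)/P(3)) = 0.0668·log₂(0.0668/0.5835) = -0.20887
  Q(4)·log₂(Q(4)/P(4)) = 0.0151·log₂(0.0151/0.3346) = -0.06749

D_KL(Q||P) = 1.49560 + 1.82450 - 0.20887 - 0.06749 = 3.04374 ≈ 3.0437 bits

These ARE equal here. Q is P with outcomes relabeled (Q(1) = P(4), Q(2) = P(3), Q(3) = P(2), Q(4) = P(1)) by a relabeling that is its own inverse, so the two sums contain exactly the same terms in a different order. This is a special case — KL divergence is not symmetric in general: D_KL(P||Q) ≠ D_KL(Q||P) for most P, Q.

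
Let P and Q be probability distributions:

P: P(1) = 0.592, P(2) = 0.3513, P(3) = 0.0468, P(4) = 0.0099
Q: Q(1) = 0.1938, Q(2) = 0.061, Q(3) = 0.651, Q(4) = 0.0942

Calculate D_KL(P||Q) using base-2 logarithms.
1.6311 bits

D_KL(P||Q) = Σ P(x) log₂(P(x)/Q(x))

Computing term by term:
  P(1)·log₂(P(1)/Q(1)) = 0.592·log₂(0.592/0.1938) = 0.95373
  P(2)·log₂(P(2)/Q(2)) = 0.3513·log₂(0.3513/0.061) = 0.88732
  P(3)·log₂(P(3)/Q(3)) = 0.0468·log₂(0.0468/0.651) = -0.17775
  P(4)·log₂(P(4)/Q(4)) = 0.0099·log₂(0.0099/0.0942) = -0.03218

D_KL(P||Q) = 0.95373 + 0.88732 - 0.17775 - 0.03218 = 1.63112 ≈ 1.6311 bits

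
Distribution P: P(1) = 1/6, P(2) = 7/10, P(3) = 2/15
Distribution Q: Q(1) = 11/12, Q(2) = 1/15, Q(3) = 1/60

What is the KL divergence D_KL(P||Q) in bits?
2.3647 bits

D_KL(P||Q) = Σ P(x) log₂(P(x)/Q(x))

Computing term by term:
  P(1)·log₂(P(1)/Q(1)) = (1/6)·log₂((1/6)/(11/12)) = -0.40991
  P(2)·log₂(P(2)/Q(2)) = (7/10)·log₂((7/10)/(1/15)) = 2.37462
  P(3)·log₂(P(3)/Q(3)) = (2/15)·log₂((2/15)/(1/60)) = 0.40000

D_KL(P||Q) = -0.40991 + 2.37462 + 0.40000 = 2.36471 ≈ 2.3647 bits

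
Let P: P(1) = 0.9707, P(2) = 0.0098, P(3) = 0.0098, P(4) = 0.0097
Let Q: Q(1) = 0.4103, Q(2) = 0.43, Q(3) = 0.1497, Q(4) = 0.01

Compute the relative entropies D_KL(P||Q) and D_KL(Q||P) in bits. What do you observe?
D_KL(P||Q) = 1.1135 bits, D_KL(Q||P) = 2.4253 bits. The two directions give different values (D_KL(Q||P) exceeds D_KL(P||Q) by 1.3118 bits): KL divergence is asymmetric.

D_KL(P||Q) = Σ P(x) log₂(P(x)/Q(x))

Computing term by term:
  P(1)·log₂(P(1)/Q(1)) = 0.9707·log₂(0.9707/0.4103) = 1.20595
  P(2)·log₂(P(2)/Q(2)) = 0.0098·log₂(0.0098/0.43) = -0.05346
  P(3)·log₂(P(3)/Q(3)) = 0.0098·log₂(0.0098/0.1497) = -0.03854
  P(4)·log₂(P(4)/Q(4)) = 0.0097·log₂(0.0097/0.01) = -0.00043

D_KL(P||Q) = 1.20595 - 0.05346 - 0.03854 - 0.00043 = 1.11352 ≈ 1.1135 bits

D_KL(Q||P) = Σ Q(x) log₂(Q(x)/P(x))

Computing term by term:
  Q(1)·log₂(Q(1)/P(1)) = 0.4103·log₂(0.4103/0.9707) = -0.50973
  Q(2)·log₂(Q(2)/P(2)) = 0.43·log₂(0.43/0.0098) = 2.34583
  Q(3)·log₂(Q(3)/P(3)) = 0.1497·log₂(0.1497/0.0098) = 0.58879
  Q(4)·log₂(Q(4)/P(4)) = 0.01·log₂(0.01/0.0097) = 0.00044

D_KL(Q||P) = -0.50973 + 2.34583 + 0.58879 + 0.00044 = 2.42533 ≈ 2.4253 bits

These are NOT equal (difference: 1.3118 bits). KL divergence is asymmetric: D_KL(P||Q) ≠ D_KL(Q||P) in general.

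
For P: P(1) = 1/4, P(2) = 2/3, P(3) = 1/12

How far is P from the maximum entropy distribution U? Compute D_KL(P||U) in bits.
0.3962 bits

U(i) = 1/3 for all i

D_KL(P||U) = Σ P(x) log₂(P(x) / (1/3))
           = Σ P(x) log₂(P(x)) + log₂(3)
           = log₂(3) - H(P)

H(P) = -Σ P(x) log₂(P(x)):
  -P(1)·log₂(P(1)) = -(1/4)·log₂(1/4) = 0.50000
  -P(2)·log₂(P(2)) = -(2/3)·log₂(2/3) = 0.38998
  -P(3)·log₂(P(3)) = -(1/12)·log₂(1/12) = 0.29875
H(P) = 0.50000 + 0.38998 + 0.29875 = 1.18873 bits

log₂(3) = 1.58496 bits

D_KL(P||U) = 1.58496 - 1.18873 = 0.39623 ≈ 0.3962 bits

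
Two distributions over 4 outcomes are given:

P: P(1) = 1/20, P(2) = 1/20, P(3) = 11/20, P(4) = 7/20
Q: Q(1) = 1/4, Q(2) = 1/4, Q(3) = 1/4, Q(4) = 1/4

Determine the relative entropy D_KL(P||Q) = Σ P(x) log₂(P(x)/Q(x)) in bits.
0.5633 bits

D_KL(P||Q) = Σ P(x) log₂(P(x)/Q(x))

Computing term by term:
  P(1)·log₂(P(1)/Q(1)) = (1/20)·log₂((1/20)/(1/4)) = -0.11610
  P(2)·log₂(P(2)/Q(2)) = (1/20)·log₂((1/20)/(1/4)) = -0.11610
  P(3)·log₂(P(3)/Q(3)) = (11/20)·log₂((11/20)/(1/4)) = 0.62563
  P(4)·log₂(P(4)/Q(4)) = (7/20)·log₂((7/20)/(1/4)) = 0.16990

D_KL(P||Q) = -0.11610 - 0.11610 + 0.62563 + 0.16990 = 0.56333 ≈ 0.5633 bits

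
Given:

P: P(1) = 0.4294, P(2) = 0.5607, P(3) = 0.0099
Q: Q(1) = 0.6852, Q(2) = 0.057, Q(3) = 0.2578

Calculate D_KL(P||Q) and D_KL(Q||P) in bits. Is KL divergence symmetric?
D_KL(P||Q) = 1.5132 bits, D_KL(Q||P) = 1.4863 bits. No, KL divergence is not symmetric.

D_KL(P||Q) = Σ P(x) log₂(P(x)/Q(x))

Computing term by term:
  P(1)·log₂(P(1)/Q(1)) = 0.4294·log₂(0.4294/0.6852) = -0.28950
  P(2)·log₂(P(2)/Q(2)) = 0.5607·log₂(0.5607/0.057) = 1.84930
  P(3)·log₂(P(3)/Q(3)) = 0.0099·log₂(0.0099/0.2578) = -0.04656

D_KL(P||Q) = -0.28950 + 1.84930 - 0.04656 = 1.51324 ≈ 1.5132 bits

D_KL(Q||P) = Σ Q(x) log₂(Q(x)/P(x))

Computing term by term:
  Q(1)·log₂(Q(1)/P(1)) = 0.6852·log₂(0.6852/0.4294) = 0.46196
  Q(2)·log₂(Q(2)/P(2)) = 0.057·log₂(0.057/0.5607) = -0.18800
  Q(3)·log₂(Q(3)/P(3)) = 0.2578·log₂(0.2578/0.0099) = 1.21235

D_KL(Q||P) = 0.46196 - 0.18800 + 1.21235 = 1.48631 ≈ 1.4863 bits

These are NOT equal (difference: 0.0269 bits). KL divergence is asymmetric: D_KL(P||Q) ≠ D_KL(Q||P) in general.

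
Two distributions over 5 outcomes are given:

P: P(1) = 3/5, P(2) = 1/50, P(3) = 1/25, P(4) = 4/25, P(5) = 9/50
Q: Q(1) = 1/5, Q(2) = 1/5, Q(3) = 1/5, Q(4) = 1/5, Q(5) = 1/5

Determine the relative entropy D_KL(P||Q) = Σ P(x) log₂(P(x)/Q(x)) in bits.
0.7128 bits

D_KL(P||Q) = Σ P(x) log₂(P(x)/Q(x))

Computing term by term:
  P(1)·log₂(P(1)/Q(1)) = (3/5)·log₂((3/5)/(1/5)) = 0.95098
  P(2)·log₂(P(2)/Q(2)) = (1/50)·log₂((1/50)/(1/5)) = -0.06644
  P(3)·log₂(P(3)/Q(3)) = (1/25)·log₂((1/25)/(1/5)) = -0.09288
  P(4)·log₂(P(4)/Q(4)) = (4/25)·log₂((4/25)/(1/5)) = -0.05151
  P(5)·log₂(P(5)/Q(5)) = (9/50)·log₂((9/50)/(1/5)) = -0.02736

D_KL(P||Q) = 0.95098 - 0.06644 - 0.09288 - 0.05151 - 0.02736 = 0.71279 ≈ 0.7128 bits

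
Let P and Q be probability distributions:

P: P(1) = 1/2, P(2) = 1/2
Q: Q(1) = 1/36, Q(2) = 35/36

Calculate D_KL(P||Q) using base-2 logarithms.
1.6053 bits

D_KL(P||Q) = Σ P(x) log₂(P(x)/Q(x))

Computing term by term:
  P(1)·log₂(P(1)/Q(1)) = (1/2)·log₂((1/2)/(1/36)) = 2.08496
  P(2)·log₂(P(2)/Q(2)) = (1/2)·log₂((1/2)/(35/36)) = -0.47968

D_KL(P||Q) = 2.08496 - 0.47968 = 1.60528 ≈ 1.6053 bits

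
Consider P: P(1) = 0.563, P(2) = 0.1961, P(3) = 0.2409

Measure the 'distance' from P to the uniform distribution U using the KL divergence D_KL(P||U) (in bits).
0.1628 bits

U(i) = 1/3 for all i

D_KL(P||U) = Σ P(x) log₂(P(x) / (1/3))
           = Σ P(x) log₂(P(x)) + log₂(3)
           = log₂(3) - H(P)

H(P) = -Σ P(x) log₂(P(x)):
  -P(1)·log₂(P(1)) = -(0.563)·log₂(0.563) = 0.46661
  -P(2)·log₂(P(2)) = -(0.1961)·log₂(0.1961) = 0.46090
  -P(3)·log₂(P(3)) = -(0.2409)·log₂(0.2409) = 0.49469
H(P) = 0.46661 + 0.46090 + 0.49469 = 1.42220 bits

log₂(3) = 1.58496 bits

D_KL(P||U) = 1.58496 - 1.42220 = 0.16276 ≈ 0.1628 bits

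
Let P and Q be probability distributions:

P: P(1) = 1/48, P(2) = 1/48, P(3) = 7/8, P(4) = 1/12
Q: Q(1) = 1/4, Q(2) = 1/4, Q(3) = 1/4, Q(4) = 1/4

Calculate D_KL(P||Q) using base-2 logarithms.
1.3000 bits

D_KL(P||Q) = Σ P(x) log₂(P(x)/Q(x))

Computing term by term:
  P(1)·log₂(P(1)/Q(1)) = (1/48)·log₂((1/48)/(1/4)) = -0.07469
  P(2)·log₂(P(2)/Q(2)) = (1/48)·log₂((1/48)/(1/4)) = -0.07469
  P(3)·log₂(P(3)/Q(3)) = (7/8)·log₂((7/8)/(1/4)) = 1.58144
  P(4)·log₂(P(4)/Q(4)) = (1/12)·log₂((1/12)/(1/4)) = -0.13208

D_KL(P||Q) = -0.07469 - 0.07469 + 1.58144 - 0.13208 = 1.29998 ≈ 1.3000 bits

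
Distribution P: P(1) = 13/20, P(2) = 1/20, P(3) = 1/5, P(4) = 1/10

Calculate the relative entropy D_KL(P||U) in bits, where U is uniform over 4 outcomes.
0.5834 bits

U(i) = 1/4 for all i

D_KL(P||U) = Σ P(x) log₂(P(x) / (1/4))
           = Σ P(x) log₂(P(x)) + log₂(4)
           = log₂(4) - H(P)

H(P) = -Σ P(x) log₂(P(x)):
  -P(1)·log₂(P(1)) = -(13/20)·log₂(13/20) = 0.40397
  -P(2)·log₂(P(2)) = -(1/20)·log₂(1/20) = 0.21610
  -P(3)·log₂(P(3)) = -(1/5)·log₂(1/5) = 0.46439
  -P(4)·log₂(P(4)) = -(1/10)·log₂(1/10) = 0.33219
H(P) = 0.40397 + 0.21610 + 0.46439 + 0.33219 = 1.41665 bits

log₂(4) = 2.00000 bits

D_KL(P||U) = 2.00000 - 1.41665 = 0.58335 ≈ 0.5834 bits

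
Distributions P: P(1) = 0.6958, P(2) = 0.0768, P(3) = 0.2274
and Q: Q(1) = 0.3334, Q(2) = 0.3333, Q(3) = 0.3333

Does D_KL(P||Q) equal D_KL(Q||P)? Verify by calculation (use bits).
D_KL(P||Q) = 0.4505 bits, D_KL(Q||P) = 0.5358 bits. No — D_KL(P||Q) ≠ D_KL(Q||P) for this pair.

D_KL(P||Q) = Σ P(x) log₂(P(x)/Q(x))

Computing term by term:
  P(1)·log₂(P(1)/Q(1)) = 0.6958·log₂(0.6958/0.3334) = 0.73854
  P(2)·log₂(P(2)/Q(2)) = 0.0768·log₂(0.0768/0.3333) = -0.16263
  P(3)·log₂(P(3)/Q(3)) = 0.2274·log₂(0.2274/0.3333) = -0.12543

D_KL(P||Q) = 0.73854 - 0.16263 - 0.12543 = 0.45048 ≈ 0.4505 bits

D_KL(Q||P) = Σ Q(x) log₂(Q(x)/P(x))

Computing term by term:
  Q(1)·log₂(Q(1)/P(1)) = 0.3334·log₂(0.3334/0.6958) = -0.35388
  Q(2)·log₂(Q(2)/P(2)) = 0.3333·log₂(0.3333/0.0768) = 0.70581
  Q(3)·log₂(Q(3)/P(3)) = 0.3333·log₂(0.3333/0.2274) = 0.18384

D_KL(Q||P) = -0.35388 + 0.70581 + 0.18384 = 0.53577 ≈ 0.5358 bits

These are NOT equal (difference: 0.0853 bits). KL divergence is asymmetric: D_KL(P||Q) ≠ D_KL(Q||P) in general.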